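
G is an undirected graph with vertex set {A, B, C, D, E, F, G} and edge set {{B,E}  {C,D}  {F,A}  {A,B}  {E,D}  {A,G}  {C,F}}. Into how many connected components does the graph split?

1

Starting from A we can reach A, B, C, D, E, F, G. That is one component of size 7.
Total: 1 component.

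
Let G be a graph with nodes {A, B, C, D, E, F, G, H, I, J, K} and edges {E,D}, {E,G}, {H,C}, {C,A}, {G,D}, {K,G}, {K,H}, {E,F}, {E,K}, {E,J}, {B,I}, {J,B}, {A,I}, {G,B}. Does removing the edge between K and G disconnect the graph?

After removing K - G, the path K-E-G still connects them, so the edge is not a bridge.

No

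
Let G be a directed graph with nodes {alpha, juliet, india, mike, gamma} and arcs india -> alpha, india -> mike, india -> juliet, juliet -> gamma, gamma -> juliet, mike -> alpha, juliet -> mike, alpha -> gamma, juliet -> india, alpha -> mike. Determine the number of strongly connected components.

1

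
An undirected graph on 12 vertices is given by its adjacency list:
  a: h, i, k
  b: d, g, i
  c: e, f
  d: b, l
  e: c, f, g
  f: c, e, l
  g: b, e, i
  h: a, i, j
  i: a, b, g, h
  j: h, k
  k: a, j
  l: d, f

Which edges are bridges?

The edges on the cycle i-a-k-j-h-i are not bridges since each lies on that cycle.
Every edge lies on some cycle, so there are no bridges.

none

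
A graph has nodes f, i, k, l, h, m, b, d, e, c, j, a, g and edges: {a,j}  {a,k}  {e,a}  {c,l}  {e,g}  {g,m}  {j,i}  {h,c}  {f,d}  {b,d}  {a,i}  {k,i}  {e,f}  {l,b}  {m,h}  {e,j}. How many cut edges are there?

0

The edges on the cycle a-k-i-a are not bridges since each lies on that cycle.
Every edge lies on some cycle, so there are no bridges.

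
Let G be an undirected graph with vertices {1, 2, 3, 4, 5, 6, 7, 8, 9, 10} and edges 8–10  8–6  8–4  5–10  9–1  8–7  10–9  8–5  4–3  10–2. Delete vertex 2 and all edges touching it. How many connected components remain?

With 2 gone, the remaining components are: {1, 3, 4, 5, 6, 7, 8, 9, 10}.
That is 1 component.

1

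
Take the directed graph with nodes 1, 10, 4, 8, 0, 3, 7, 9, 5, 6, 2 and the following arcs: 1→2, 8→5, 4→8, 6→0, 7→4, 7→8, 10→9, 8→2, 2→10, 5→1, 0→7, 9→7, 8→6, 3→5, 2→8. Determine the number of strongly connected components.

2

{0, 1, 2, 4, 5, 6, 7, 8, 9, 10} are all mutually reachable — one SCC of size 10.
{3} is an SCC by itself.
That gives 2 strongly connected components.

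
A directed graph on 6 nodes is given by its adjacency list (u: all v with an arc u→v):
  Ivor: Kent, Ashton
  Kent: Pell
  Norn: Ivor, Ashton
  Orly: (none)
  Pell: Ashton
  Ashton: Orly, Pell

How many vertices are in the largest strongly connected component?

2

{Pell, Ashton} are all mutually reachable — one SCC of size 2.
{Norn} is an SCC by itself.
{Ivor} is an SCC by itself.
{Orly} is an SCC by itself.
{Kent} is an SCC by itself.
The largest has 2 vertices.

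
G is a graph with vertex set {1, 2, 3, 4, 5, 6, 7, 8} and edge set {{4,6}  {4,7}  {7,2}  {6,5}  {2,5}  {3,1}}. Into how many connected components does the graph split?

3

8 is isolated — a component by itself.
Starting from 1 we can reach 1, 3. That is one component of size 2.
Starting from 2 we can reach 2, 4, 5, 6, 7. That is one component of size 5.
Total: 3 components.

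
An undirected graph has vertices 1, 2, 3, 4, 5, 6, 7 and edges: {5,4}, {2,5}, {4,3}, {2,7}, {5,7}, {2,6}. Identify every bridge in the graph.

The edges on the cycle 2-5-7-2 are not bridges since each lies on that cycle.
But removing 4-3 disconnects 4 from 3; removing 5-4 disconnects 5 from 4; removing 2-6 disconnects 2 from 6 — these are bridges.

2-6, 3-4, 4-5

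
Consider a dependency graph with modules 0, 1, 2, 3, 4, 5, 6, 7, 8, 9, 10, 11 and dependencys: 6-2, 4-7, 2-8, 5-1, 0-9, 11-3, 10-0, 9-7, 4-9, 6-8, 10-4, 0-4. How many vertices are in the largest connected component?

Starting from 3 we can reach 3, 11. That is one component of size 2.
Starting from 1 we can reach 1, 5. That is one component of size 2.
Starting from 2 we can reach 2, 6, 8. That is one component of size 3.
Starting from 0 we can reach 0, 4, 7, 9, 10. That is one component of size 5.
The largest has 5 vertices.

5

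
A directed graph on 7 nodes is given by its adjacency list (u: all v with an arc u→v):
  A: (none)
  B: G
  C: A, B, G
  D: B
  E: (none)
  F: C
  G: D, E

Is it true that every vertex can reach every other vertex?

There is no directed path from C to F, so the graph is not strongly connected.

No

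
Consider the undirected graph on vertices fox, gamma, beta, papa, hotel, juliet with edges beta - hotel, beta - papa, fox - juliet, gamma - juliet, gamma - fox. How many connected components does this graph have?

2

Starting from beta we can reach beta, papa, hotel. That is one component of size 3.
Starting from fox we can reach fox, gamma, juliet. That is one component of size 3.
Total: 2 components.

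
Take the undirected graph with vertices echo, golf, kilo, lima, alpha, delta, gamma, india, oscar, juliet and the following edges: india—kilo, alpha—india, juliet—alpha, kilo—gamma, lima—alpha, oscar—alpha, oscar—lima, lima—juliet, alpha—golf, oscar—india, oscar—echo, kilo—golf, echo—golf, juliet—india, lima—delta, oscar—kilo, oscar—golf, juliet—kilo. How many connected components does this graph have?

Starting from echo we can reach echo, golf, kilo, lima, alpha, delta, gamma, india, oscar, juliet. That is one component of size 10.
Total: 1 component.

1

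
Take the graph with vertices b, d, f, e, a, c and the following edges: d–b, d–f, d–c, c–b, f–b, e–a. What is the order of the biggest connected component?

Starting from a we can reach a, e. That is one component of size 2.
Starting from b we can reach b, c, d, f. That is one component of size 4.
The largest has 4 vertices.

4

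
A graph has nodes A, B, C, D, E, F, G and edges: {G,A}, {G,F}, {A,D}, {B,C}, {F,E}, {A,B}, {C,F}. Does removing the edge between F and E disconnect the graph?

Yes

Removing F-E leaves no path between F and E: the component count goes from 1 to 2. So it is a bridge.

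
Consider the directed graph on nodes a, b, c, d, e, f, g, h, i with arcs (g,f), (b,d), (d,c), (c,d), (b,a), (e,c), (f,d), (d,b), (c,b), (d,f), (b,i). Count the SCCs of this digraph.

{b, c, d, f} are all mutually reachable — one SCC of size 4.
{e} is an SCC by itself.
{g} is an SCC by itself.
{i} is an SCC by itself.
{a} is an SCC by itself.
(and 1 more singleton SCC)
That gives 6 strongly connected components.

6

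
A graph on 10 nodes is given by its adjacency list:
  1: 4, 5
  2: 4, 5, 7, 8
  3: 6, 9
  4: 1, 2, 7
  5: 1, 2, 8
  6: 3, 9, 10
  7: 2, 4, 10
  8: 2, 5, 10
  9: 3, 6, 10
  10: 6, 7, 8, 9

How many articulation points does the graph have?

1

Removing 10 increases the component count from 1 to 2, so 10 is a cut vertex.
By contrast removing 3 leaves 1 component; it is not a cut vertex. No other vertex is a cut vertex either.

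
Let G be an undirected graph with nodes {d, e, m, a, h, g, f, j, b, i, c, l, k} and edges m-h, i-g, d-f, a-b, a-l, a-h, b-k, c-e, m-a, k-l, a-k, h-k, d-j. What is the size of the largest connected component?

6

Starting from c we can reach c, e. That is one component of size 2.
Starting from g we can reach g, i. That is one component of size 2.
Starting from d we can reach d, f, j. That is one component of size 3.
Starting from a we can reach a, b, h, k, l, m. That is one component of size 6.
The largest has 6 vertices.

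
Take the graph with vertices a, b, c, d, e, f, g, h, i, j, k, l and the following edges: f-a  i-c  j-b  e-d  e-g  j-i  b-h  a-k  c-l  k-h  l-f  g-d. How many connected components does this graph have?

2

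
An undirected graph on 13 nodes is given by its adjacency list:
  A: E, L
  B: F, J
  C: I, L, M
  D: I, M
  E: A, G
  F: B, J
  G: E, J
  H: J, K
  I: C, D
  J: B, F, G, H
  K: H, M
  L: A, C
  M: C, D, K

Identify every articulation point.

J

Removing J increases the component count from 1 to 2, so J is a cut vertex.
By contrast removing G leaves 1 component; it is not a cut vertex. No other vertex is a cut vertex either.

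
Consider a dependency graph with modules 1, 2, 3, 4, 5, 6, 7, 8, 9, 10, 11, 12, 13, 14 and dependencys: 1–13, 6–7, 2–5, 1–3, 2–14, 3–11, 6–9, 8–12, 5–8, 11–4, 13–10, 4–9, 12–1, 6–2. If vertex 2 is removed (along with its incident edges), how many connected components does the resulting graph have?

2

With 2 gone, the remaining components are: {14}; {1, 3, 4, 5, 6, 7, 8, 9, 10, 11, 12, 13}.
That is 2 components.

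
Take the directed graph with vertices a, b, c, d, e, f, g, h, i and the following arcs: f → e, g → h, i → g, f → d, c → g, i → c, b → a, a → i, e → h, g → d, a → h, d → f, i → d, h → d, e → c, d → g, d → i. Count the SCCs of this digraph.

{c, d, e, f, g, h, i} are all mutually reachable — one SCC of size 7.
{a} is an SCC by itself.
{b} is an SCC by itself.
That gives 3 strongly connected components.

3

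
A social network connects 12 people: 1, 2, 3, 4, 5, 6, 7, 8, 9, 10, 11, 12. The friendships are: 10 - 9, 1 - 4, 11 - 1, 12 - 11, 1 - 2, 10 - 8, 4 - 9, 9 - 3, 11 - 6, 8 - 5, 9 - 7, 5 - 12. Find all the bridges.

1-2, 11-6, 3-9, 7-9

The edges on the cycle 10-8-5-12-11-1-4-9-10 are not bridges since each lies on that cycle.
But removing 6 - 11 disconnects 6 from 11; removing 7 - 9 disconnects 7 from 9; removing 3 - 9 disconnects 3 from 9; removing 2 - 1 disconnects 2 from 1 — these are bridges.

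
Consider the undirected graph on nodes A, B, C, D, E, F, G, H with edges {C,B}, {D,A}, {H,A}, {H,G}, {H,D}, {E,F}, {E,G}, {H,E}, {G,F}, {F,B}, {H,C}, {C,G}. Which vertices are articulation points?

H

Removing H increases the component count from 1 to 2, so H is a cut vertex.
By contrast removing C leaves 1 component; it is not a cut vertex. No other vertex is a cut vertex either.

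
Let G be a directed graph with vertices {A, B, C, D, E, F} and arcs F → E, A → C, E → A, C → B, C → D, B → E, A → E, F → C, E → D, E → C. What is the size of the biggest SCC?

{A, B, C, E} are all mutually reachable — one SCC of size 4.
{F} is an SCC by itself.
{D} is an SCC by itself.
The largest has 4 vertices.

4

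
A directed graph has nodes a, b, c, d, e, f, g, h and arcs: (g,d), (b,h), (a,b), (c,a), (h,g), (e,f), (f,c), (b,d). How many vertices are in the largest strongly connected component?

{e} is an SCC by itself.
{d} is an SCC by itself.
{g} is an SCC by itself.
{c} is an SCC by itself.
{h} is an SCC by itself.
(and 3 more singleton SCCs)
The largest has 1 vertex.

1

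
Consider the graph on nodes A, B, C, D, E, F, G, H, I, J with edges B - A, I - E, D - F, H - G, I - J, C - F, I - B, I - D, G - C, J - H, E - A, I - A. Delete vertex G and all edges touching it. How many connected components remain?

1

With G gone, the remaining components are: {A, B, C, D, E, F, H, I, J}.
That is 1 component.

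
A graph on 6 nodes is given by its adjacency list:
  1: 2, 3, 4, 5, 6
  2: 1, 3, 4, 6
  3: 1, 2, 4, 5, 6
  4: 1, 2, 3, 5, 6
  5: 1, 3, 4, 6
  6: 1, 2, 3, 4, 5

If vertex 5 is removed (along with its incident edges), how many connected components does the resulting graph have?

With 5 gone, the remaining components are: {1, 2, 3, 4, 6}.
That is 1 component.

1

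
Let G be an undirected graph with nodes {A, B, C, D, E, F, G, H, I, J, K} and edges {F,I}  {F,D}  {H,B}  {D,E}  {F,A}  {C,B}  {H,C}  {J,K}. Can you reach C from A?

No

The component containing A is {A, D, E, F, I}, and C is not in it.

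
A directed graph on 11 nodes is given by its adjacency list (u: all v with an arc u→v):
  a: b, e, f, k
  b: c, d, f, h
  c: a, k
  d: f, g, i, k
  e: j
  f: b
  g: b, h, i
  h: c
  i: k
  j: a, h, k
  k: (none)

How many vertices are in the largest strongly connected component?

9

{a, b, c, d, e, f, g, h, j} are all mutually reachable — one SCC of size 9.
{k} is an SCC by itself.
{i} is an SCC by itself.
The largest has 9 vertices.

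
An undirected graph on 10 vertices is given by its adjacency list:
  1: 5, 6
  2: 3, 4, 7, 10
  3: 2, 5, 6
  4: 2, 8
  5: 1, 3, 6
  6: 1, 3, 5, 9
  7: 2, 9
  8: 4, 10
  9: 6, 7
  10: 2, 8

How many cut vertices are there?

1

Removing 2 increases the component count from 1 to 2, so 2 is a cut vertex.
By contrast removing 4 leaves 1 component; it is not a cut vertex. No other vertex is a cut vertex either.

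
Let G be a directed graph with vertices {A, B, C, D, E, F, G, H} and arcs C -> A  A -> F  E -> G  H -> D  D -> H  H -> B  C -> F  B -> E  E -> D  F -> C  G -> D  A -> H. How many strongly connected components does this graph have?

2

{B, D, E, G, H} are all mutually reachable — one SCC of size 5.
{A, C, F} are all mutually reachable — one SCC of size 3.
That gives 2 strongly connected components.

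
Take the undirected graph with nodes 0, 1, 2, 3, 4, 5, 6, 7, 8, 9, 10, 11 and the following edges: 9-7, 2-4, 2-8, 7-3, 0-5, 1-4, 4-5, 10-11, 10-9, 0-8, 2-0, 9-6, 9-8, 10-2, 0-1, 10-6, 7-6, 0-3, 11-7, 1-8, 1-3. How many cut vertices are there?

0

Removing 7, for instance, still leaves 1 component. No single vertex removal increases the component count — the graph has no articulation points.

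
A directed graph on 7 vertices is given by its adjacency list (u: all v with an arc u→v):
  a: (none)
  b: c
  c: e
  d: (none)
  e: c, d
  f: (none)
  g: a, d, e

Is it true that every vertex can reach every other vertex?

There is no directed path from b to f, so the graph is not strongly connected.

No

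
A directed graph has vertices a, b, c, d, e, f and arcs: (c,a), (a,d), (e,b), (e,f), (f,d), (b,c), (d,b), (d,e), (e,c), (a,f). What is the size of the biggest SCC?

6

{a, b, c, d, e, f} are all mutually reachable — one SCC of size 6.
The largest has 6 vertices.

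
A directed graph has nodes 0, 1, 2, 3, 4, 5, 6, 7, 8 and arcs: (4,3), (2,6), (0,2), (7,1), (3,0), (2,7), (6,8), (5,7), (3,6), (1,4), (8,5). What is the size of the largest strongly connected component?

9

{0, 1, 2, 3, 4, 5, 6, 7, 8} are all mutually reachable — one SCC of size 9.
The largest has 9 vertices.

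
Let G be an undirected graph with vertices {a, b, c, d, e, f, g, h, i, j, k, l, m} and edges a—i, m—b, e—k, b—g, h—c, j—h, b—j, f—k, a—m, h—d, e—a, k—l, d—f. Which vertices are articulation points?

a, b, h, k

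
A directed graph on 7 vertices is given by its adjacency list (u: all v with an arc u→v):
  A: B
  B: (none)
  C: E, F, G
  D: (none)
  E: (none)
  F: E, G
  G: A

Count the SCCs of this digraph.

7

{B} is an SCC by itself.
{G} is an SCC by itself.
{A} is an SCC by itself.
{F} is an SCC by itself.
{E} is an SCC by itself.
(and 2 more singleton SCCs)
That gives 7 strongly connected components.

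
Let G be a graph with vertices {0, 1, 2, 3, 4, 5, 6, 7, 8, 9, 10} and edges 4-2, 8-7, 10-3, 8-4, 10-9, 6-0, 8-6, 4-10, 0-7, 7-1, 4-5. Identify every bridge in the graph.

The edges on the cycle 8-6-0-7-8 are not bridges since each lies on that cycle.
But removing 4-10 disconnects 4 from 10; removing 8-4 disconnects 8 from 4; removing 1-7 disconnects 1 from 7; removing 10-3 disconnects 10 from 3 — these are bridges.
In total 7 edges are bridges.

1-7, 10-3, 10-4, 10-9, 2-4, 4-5, 4-8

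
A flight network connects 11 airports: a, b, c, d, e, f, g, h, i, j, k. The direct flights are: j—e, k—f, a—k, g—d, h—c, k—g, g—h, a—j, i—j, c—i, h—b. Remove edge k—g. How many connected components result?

1

k and g are still connected via k-a-j-i-c-h-g, so the component count stays at 1.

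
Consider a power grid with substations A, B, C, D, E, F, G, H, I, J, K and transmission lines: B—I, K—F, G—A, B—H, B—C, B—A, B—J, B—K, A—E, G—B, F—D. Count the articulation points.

4

Removing A increases the component count from 1 to 2, so A is a cut vertex.
Removing B increases the component count from 1 to 6, so B is a cut vertex.
Removing F increases the component count from 1 to 2, so F is a cut vertex.
Likewise K is a cut vertex.
By contrast removing I leaves 1 component; it is not a cut vertex. No other vertex is a cut vertex either.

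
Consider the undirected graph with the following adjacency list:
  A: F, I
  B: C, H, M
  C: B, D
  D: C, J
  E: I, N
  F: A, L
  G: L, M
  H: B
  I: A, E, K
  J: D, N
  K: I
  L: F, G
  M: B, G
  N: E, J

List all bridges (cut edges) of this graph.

B-H, I-K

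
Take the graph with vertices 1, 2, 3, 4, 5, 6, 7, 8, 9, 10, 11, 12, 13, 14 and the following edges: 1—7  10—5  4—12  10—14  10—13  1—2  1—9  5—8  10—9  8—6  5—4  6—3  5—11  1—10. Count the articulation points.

Removing 1 increases the component count from 1 to 3, so 1 is a cut vertex.
Removing 4 increases the component count from 1 to 2, so 4 is a cut vertex.
Removing 5 increases the component count from 1 to 4, so 5 is a cut vertex.
Likewise 6, 8, 10 are cut vertices.
By contrast removing 13 leaves 1 component; it is not a cut vertex. No other vertex is a cut vertex either.

6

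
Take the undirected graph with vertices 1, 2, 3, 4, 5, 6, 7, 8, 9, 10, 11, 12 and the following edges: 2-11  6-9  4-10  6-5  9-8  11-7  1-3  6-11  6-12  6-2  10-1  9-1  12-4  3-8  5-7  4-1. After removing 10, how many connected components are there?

With 10 gone, the remaining components are: {1, 2, 3, 4, 5, 6, 7, 8, 9, 11, 12}.
That is 1 component.

1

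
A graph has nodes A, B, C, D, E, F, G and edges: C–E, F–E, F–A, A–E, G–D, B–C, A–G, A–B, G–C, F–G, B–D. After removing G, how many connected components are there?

With G gone, the remaining components are: {A, B, C, D, E, F}.
That is 1 component.

1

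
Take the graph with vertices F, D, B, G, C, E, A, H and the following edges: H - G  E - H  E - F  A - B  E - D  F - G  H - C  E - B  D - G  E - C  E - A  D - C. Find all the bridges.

none

The edges on the cycle E-A-B-E are not bridges since each lies on that cycle.
Every edge lies on some cycle, so there are no bridges.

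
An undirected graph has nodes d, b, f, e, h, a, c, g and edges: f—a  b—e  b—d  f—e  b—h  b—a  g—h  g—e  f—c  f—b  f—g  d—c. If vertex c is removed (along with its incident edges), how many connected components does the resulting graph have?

With c gone, the remaining components are: {a, b, d, e, f, g, h}.
That is 1 component.

1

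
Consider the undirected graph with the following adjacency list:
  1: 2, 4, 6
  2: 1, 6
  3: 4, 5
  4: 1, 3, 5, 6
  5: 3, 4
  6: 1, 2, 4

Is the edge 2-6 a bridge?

No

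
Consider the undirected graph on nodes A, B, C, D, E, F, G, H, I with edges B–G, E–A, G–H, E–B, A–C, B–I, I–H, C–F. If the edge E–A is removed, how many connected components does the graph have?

3

Before removal there are 2 components.
E–A is a bridge — removing it separates E's side from A's side.
After removal: 3 components.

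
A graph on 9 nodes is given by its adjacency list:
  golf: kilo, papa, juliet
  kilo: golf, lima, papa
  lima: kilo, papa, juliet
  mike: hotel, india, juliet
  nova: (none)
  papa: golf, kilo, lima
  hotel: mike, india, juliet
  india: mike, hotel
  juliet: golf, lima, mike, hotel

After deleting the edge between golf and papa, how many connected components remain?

2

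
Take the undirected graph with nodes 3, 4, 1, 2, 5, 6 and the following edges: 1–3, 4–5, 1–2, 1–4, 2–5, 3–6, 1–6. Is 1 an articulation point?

Yes

Deleting 1 raises the number of components from 1 to 2, so 1 is a cut vertex.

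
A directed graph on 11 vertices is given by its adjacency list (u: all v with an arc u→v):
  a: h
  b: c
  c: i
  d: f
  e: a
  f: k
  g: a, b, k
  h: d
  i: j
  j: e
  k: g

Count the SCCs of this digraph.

1

{a, b, c, d, e, f, g, h, i, j, k} are all mutually reachable — one SCC of size 11.
That gives 1 strongly connected component.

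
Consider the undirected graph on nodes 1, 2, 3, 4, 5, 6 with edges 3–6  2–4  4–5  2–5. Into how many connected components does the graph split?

3

1 is isolated — a component by itself.
Starting from 3 we can reach 3, 6. That is one component of size 2.
Starting from 2 we can reach 2, 4, 5. That is one component of size 3.
Total: 3 components.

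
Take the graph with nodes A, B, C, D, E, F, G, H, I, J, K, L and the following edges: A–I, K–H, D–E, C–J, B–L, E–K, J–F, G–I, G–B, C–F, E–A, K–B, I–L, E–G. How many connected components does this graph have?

Starting from C we can reach C, F, J. That is one component of size 3.
Starting from A we can reach A, B, D, E, G, H, I, K, L. That is one component of size 9.
Total: 2 components.

2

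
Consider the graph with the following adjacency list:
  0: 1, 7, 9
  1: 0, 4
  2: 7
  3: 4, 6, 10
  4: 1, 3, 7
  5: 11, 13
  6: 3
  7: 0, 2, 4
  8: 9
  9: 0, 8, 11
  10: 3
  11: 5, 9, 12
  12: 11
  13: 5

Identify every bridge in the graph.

The edges on the cycle 7-0-1-4-7 are not bridges since each lies on that cycle.
But removing 7-2 disconnects 7 from 2; removing 0-9 disconnects 0 from 9; removing 12-11 disconnects 12 from 11; removing 9-8 disconnects 9 from 8 — these are bridges.
In total 10 edges are bridges.

0-9, 10-3, 11-12, 11-5, 11-9, 13-5, 2-7, 3-4, 3-6, 8-9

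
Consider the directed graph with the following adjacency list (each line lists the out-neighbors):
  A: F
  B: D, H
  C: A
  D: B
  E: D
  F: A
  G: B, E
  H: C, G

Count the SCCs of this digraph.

{B, D, E, G, H} are all mutually reachable — one SCC of size 5.
{A, F} are all mutually reachable — one SCC of size 2.
{C} is an SCC by itself.
That gives 3 strongly connected components.

3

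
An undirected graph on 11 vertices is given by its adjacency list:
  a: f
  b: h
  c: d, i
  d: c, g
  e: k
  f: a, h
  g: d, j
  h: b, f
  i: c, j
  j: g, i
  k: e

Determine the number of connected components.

Starting from e we can reach e, k. That is one component of size 2.
Starting from a we can reach a, b, f, h. That is one component of size 4.
Starting from c we can reach c, d, g, i, j. That is one component of size 5.
Total: 3 components.

3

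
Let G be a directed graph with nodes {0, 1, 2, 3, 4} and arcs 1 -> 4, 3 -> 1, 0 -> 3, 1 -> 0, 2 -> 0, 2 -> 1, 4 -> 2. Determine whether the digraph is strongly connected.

Yes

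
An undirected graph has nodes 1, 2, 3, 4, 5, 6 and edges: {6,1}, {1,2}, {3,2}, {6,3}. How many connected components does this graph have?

3

4 is isolated — a component by itself.
5 is isolated — a component by itself.
Starting from 1 we can reach 1, 2, 3, 6. That is one component of size 4.
Total: 3 components.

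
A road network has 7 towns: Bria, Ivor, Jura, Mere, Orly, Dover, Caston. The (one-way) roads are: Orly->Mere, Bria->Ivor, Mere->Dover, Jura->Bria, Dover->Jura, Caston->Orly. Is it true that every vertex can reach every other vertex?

No

There is no directed path from Ivor to Jura, so the graph is not strongly connected.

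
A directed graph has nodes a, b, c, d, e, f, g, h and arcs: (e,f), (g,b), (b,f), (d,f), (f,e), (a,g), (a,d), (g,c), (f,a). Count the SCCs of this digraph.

{a, b, d, e, f, g} are all mutually reachable — one SCC of size 6.
{c} is an SCC by itself.
{h} is an SCC by itself.
That gives 3 strongly connected components.

3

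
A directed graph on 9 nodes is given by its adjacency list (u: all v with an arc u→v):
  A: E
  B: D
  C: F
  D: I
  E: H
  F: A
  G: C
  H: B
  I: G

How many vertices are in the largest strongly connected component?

9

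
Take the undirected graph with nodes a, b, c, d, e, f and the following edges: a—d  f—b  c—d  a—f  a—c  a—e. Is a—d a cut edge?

No

After removing a—d, the path a-c-d still connects them, so the edge is not a bridge.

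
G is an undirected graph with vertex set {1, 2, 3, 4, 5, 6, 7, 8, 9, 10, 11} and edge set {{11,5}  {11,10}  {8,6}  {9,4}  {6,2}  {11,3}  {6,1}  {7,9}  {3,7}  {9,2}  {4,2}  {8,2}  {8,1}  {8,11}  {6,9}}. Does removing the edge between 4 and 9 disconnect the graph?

No

After removing 4–9, the path 4-2-9 still connects them, so the edge is not a bridge.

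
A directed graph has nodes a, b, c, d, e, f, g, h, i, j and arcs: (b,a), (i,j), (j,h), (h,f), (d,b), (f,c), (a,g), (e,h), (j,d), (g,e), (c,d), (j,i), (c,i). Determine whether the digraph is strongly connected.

Yes

From j we can reach every vertex (a, b, c, d, e, f, g, h, i, j), and every vertex can reach j (a, b, c, d, e, f, g, h, i, j). So the whole graph is one strongly connected component.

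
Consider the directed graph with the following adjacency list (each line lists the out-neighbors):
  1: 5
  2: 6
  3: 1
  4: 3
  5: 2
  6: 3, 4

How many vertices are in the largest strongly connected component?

{1, 2, 3, 4, 5, 6} are all mutually reachable — one SCC of size 6.
The largest has 6 vertices.

6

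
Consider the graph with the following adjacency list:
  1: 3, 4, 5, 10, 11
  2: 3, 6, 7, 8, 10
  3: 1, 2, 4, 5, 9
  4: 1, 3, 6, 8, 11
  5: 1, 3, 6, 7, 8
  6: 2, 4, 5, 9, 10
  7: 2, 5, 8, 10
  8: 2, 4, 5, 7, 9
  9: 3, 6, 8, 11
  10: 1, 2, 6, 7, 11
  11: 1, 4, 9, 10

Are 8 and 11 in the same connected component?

Yes

From 8 we can reach 1, 2, 3, 4, 5, 6, 7, 8, 9, 10, 11, which includes 11.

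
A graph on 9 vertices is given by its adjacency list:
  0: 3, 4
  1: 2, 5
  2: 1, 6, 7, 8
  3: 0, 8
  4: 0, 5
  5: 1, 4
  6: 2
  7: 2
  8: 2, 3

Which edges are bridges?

The edges on the cycle 0-4-5-1-2-8-3-0 are not bridges since each lies on that cycle.
But removing 6-2 disconnects 6 from 2; removing 2-7 disconnects 2 from 7 — these are bridges.

2-6, 2-7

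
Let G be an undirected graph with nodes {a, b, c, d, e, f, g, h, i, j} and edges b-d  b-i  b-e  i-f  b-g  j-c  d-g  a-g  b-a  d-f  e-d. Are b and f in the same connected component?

Yes

From b we can reach a, b, d, e, f, g, i, which includes f.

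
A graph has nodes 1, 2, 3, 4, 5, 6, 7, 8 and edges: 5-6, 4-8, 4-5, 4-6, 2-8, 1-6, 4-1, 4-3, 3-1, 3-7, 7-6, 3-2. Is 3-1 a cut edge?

No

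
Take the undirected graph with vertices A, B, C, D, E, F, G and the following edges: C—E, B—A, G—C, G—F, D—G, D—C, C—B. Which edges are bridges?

A-B, B-C, C-E, F-G

The edges on the cycle D-G-C-D are not bridges since each lies on that cycle.
But removing G—F disconnects G from F; removing C—E disconnects C from E; removing C—B disconnects C from B; removing B—A disconnects B from A — these are bridges.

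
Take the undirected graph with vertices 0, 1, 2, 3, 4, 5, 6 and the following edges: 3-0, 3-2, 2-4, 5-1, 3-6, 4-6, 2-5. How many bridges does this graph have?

3

The edges on the cycle 3-2-4-6-3 are not bridges since each lies on that cycle.
But removing 5-1 disconnects 5 from 1; removing 2-5 disconnects 2 from 5; removing 3-0 disconnects 3 from 0 — these are bridges.
That makes 3 bridges.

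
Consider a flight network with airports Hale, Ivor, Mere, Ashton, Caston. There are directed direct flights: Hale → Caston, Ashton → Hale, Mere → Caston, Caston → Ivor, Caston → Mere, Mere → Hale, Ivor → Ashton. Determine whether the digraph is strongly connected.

Yes

From Ivor we can reach every vertex (Hale, Ivor, Mere, Ashton, Caston), and every vertex can reach Ivor (Hale, Ivor, Mere, Ashton, Caston). So the whole graph is one strongly connected component.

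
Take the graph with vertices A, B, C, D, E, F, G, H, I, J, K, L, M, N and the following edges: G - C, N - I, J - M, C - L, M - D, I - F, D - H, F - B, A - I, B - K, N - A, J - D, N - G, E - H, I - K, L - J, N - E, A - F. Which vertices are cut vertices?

N

Removing N increases the component count from 1 to 2, so N is a cut vertex.
By contrast removing J leaves 1 component; it is not a cut vertex. No other vertex is a cut vertex either.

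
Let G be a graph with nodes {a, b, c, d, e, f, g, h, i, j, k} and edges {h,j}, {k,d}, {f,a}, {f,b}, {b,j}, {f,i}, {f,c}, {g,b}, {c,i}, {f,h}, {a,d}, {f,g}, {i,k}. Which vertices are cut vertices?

Removing f increases the component count from 2 to 3, so f is a cut vertex.
By contrast removing i leaves 2 components; it is not a cut vertex. No other vertex is a cut vertex either.

f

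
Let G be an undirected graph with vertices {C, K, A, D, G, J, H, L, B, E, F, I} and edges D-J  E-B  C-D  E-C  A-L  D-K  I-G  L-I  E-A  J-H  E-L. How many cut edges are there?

The edges on the cycle E-A-L-E are not bridges since each lies on that cycle.
But removing E-B disconnects E from B; removing H-J disconnects H from J; removing E-C disconnects E from C; removing L-I disconnects L from I — these are bridges.
In total 8 edges are bridges.

8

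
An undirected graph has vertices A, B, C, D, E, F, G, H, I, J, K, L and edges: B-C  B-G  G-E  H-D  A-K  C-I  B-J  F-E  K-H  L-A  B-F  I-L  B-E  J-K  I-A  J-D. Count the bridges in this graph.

The edges on the cycle I-L-A-I are not bridges since each lies on that cycle.
Every edge lies on some cycle, so there are no bridges.

0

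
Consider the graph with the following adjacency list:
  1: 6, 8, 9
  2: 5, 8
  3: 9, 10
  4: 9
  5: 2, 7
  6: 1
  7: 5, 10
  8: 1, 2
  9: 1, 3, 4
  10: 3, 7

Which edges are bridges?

1-6, 4-9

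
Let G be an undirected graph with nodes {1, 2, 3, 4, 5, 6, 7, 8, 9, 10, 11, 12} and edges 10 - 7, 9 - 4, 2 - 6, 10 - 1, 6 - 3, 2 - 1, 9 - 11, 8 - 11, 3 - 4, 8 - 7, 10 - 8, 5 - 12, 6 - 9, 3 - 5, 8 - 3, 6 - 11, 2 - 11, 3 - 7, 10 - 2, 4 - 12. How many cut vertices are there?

Removing 9, for instance, still leaves 1 component. No single vertex removal increases the component count — the graph has no articulation points.

0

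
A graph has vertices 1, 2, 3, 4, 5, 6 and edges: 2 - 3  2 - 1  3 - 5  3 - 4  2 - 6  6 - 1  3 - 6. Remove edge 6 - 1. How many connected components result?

1

6 and 1 are still connected via 6-2-1, so the component count stays at 1.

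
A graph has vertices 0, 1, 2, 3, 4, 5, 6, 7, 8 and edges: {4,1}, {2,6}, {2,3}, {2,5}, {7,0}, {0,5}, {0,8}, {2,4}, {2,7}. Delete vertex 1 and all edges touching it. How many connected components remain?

1

With 1 gone, the remaining components are: {0, 2, 3, 4, 5, 6, 7, 8}.
That is 1 component.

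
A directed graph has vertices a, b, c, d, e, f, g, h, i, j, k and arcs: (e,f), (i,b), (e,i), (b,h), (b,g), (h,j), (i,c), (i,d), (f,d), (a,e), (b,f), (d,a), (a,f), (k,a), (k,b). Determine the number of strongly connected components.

{a, b, d, e, f, i} are all mutually reachable — one SCC of size 6.
{g} is an SCC by itself.
{h} is an SCC by itself.
{k} is an SCC by itself.
{c} is an SCC by itself.
(and 1 more singleton SCC)
That gives 6 strongly connected components.

6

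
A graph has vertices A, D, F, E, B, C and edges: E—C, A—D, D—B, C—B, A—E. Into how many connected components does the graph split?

2

F is isolated — a component by itself.
Starting from A we can reach A, B, C, D, E. That is one component of size 5.
Total: 2 components.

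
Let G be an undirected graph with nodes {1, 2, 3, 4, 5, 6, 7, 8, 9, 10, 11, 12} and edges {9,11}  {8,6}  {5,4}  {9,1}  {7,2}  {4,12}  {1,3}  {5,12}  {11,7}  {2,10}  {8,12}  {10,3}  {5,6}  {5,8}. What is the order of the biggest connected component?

7

Starting from 4 we can reach 4, 5, 6, 8, 12. That is one component of size 5.
Starting from 1 we can reach 1, 2, 3, 7, 9, 10, 11. That is one component of size 7.
The largest has 7 vertices.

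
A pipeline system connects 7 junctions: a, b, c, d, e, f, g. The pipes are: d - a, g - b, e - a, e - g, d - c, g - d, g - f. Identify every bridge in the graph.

The edges on the cycle e-g-d-a-e are not bridges since each lies on that cycle.
But removing g - f disconnects g from f; removing d - c disconnects d from c; removing g - b disconnects g from b — these are bridges.

b-g, c-d, f-g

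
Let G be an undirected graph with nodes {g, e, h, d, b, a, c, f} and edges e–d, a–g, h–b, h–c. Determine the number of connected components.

f is isolated — a component by itself.
Starting from a we can reach a, g. That is one component of size 2.
Starting from d we can reach d, e. That is one component of size 2.
Starting from b we can reach b, c, h. That is one component of size 3.
Total: 4 components.

4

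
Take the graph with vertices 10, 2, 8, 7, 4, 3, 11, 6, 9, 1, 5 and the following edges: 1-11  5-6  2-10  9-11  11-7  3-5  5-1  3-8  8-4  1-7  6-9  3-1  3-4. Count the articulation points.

1

Removing 3 increases the component count from 2 to 3, so 3 is a cut vertex.
By contrast removing 6 leaves 2 components; it is not a cut vertex. No other vertex is a cut vertex either.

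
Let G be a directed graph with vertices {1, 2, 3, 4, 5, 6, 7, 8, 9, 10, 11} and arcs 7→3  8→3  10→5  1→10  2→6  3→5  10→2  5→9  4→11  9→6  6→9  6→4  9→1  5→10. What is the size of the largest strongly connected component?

6

{1, 2, 5, 6, 9, 10} are all mutually reachable — one SCC of size 6.
{4} is an SCC by itself.
{7} is an SCC by itself.
{3} is an SCC by itself.
{11} is an SCC by itself.
(and 1 more singleton SCC)
The largest has 6 vertices.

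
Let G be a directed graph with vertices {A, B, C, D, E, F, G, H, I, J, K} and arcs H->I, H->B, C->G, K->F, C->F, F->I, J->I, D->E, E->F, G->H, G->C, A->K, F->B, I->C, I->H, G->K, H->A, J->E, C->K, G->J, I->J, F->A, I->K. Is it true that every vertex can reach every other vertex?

No

There is no directed path from C to D, so the graph is not strongly connected.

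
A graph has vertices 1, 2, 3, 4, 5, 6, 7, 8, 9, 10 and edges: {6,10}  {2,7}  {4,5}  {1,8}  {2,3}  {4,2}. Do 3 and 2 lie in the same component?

Yes

From 3 we can reach 2, 3, 4, 5, 7, which includes 2.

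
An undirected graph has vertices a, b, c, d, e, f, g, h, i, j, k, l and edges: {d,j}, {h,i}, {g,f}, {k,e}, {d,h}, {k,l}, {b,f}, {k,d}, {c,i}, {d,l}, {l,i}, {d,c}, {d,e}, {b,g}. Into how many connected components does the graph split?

3

a is isolated — a component by itself.
Starting from b we can reach b, f, g. That is one component of size 3.
Starting from c we can reach c, d, e, h, i, j, k, l. That is one component of size 8.
Total: 3 components.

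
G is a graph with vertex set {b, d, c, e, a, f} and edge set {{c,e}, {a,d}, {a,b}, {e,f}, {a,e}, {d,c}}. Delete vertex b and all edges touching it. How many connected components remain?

1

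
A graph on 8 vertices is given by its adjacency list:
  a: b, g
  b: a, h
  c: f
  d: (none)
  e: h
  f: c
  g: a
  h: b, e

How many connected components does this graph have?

3

d is isolated — a component by itself.
Starting from c we can reach c, f. That is one component of size 2.
Starting from a we can reach a, b, e, g, h. That is one component of size 5.
Total: 3 components.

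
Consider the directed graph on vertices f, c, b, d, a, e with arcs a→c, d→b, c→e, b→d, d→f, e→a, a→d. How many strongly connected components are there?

{a, c, e} are all mutually reachable — one SCC of size 3.
{b, d} are all mutually reachable — one SCC of size 2.
{f} is an SCC by itself.
That gives 3 strongly connected components.

3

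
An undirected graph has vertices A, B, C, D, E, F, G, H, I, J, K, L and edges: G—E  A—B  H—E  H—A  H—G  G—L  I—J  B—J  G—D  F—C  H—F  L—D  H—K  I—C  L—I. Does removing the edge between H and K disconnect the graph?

Removing H—K leaves no path between H and K: the component count goes from 1 to 2. So it is a bridge.

Yes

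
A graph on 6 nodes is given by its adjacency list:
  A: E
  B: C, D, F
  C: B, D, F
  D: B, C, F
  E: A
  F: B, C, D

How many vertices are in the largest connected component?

4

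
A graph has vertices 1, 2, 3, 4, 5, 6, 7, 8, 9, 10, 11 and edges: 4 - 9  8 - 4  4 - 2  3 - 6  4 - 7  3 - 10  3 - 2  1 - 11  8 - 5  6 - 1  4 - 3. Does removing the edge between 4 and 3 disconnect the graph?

No

After removing 4 - 3, the path 4-2-3 still connects them, so the edge is not a bridge.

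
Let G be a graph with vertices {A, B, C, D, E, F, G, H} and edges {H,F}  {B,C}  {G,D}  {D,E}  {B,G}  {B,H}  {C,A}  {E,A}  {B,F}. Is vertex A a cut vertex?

No

Deleting A leaves 1 component (was 1) (its neighbors C, E remain connected to each other), so A is not a cut vertex.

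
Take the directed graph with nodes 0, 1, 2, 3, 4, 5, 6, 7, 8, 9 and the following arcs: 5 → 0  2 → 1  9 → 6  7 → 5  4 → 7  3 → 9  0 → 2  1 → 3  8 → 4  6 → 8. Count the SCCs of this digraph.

1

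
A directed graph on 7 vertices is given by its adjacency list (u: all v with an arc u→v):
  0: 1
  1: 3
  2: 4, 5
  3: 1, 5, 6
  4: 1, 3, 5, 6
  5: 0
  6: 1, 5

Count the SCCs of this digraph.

3

{0, 1, 3, 5, 6} are all mutually reachable — one SCC of size 5.
{2} is an SCC by itself.
{4} is an SCC by itself.
That gives 3 strongly connected components.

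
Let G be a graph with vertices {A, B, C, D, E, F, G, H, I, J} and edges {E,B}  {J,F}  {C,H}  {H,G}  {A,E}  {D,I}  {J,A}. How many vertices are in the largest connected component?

Starting from D we can reach D, I. That is one component of size 2.
Starting from C we can reach C, G, H. That is one component of size 3.
Starting from A we can reach A, B, E, F, J. That is one component of size 5.
The largest has 5 vertices.

5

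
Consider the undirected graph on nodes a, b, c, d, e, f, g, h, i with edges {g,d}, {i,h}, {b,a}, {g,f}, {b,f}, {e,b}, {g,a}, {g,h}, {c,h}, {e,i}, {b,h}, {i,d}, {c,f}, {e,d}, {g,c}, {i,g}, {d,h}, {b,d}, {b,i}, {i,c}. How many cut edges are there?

0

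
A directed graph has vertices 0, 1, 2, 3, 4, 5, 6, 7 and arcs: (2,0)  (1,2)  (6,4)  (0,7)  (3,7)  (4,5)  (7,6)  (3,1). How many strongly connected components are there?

8

{3} is an SCC by itself.
{5} is an SCC by itself.
{4} is an SCC by itself.
{1} is an SCC by itself.
{7} is an SCC by itself.
(and 3 more singleton SCCs)
That gives 8 strongly connected components.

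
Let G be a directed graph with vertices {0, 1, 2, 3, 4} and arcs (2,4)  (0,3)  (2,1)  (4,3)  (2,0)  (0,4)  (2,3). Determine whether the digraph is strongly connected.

There is no directed path from 3 to 1, so the graph is not strongly connected.

No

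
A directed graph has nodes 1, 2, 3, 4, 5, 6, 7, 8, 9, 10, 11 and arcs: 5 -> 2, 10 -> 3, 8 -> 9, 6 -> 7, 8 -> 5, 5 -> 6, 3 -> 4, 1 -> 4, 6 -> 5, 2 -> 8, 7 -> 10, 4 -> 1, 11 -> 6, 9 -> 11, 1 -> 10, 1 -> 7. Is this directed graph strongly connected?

No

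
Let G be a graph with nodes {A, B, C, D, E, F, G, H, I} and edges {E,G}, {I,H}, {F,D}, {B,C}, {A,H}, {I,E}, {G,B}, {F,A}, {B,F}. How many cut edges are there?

The edges on the cycle I-E-G-B-F-A-H-I are not bridges since each lies on that cycle.
But removing D - F disconnects D from F; removing B - C disconnects B from C — these are bridges.
That makes 2 bridges.

2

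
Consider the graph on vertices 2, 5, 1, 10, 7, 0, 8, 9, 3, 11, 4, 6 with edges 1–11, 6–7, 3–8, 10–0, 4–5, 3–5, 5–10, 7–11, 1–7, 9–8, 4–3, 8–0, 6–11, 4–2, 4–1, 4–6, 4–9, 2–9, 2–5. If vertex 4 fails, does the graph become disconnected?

Deleting 4 raises the number of components from 1 to 2, so 4 is a cut vertex.

Yes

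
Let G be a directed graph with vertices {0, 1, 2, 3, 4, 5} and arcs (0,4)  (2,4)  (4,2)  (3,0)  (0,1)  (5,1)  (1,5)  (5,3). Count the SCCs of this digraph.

{0, 1, 3, 5} are all mutually reachable — one SCC of size 4.
{2, 4} are all mutually reachable — one SCC of size 2.
That gives 2 strongly connected components.

2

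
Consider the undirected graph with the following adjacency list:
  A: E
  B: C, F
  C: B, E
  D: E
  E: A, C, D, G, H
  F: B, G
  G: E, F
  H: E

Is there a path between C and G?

Yes

From C we can reach A, B, C, D, E, F, G, H, which includes G.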